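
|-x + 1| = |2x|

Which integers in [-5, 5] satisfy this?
Holds for: {-1}
Fails for: {-5, -4, -3, -2, 0, 1, 2, 3, 4, 5}

Answer: {-1}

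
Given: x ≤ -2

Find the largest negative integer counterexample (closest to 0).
Testing negative integers from -1 downward:
x = -1: -1 ≤ -2 — FAILS  ← closest negative counterexample to 0

Answer: x = -1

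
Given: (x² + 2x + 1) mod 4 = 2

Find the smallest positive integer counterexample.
Testing positive integers:
x = 1: LHS = (1² + 2·1 + 1) mod 4 = 4 mod 4 = 0; 0 = 2 — FAILS  ← smallest positive counterexample

Answer: x = 1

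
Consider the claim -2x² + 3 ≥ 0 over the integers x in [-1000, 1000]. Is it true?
The claim fails at x = 2:
x = 2: LHS = -2·2² + 3 = -5; -5 ≥ 0 — FAILS

Because a single integer refutes it, the statement is false.

Answer: False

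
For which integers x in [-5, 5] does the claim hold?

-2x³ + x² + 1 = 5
Track d = LHS − RHS over the integers in [-5, 5]. Equality would need d = 0, but d changes sign only between consecutive integers, jumping over 0:
x = -2: LHS = -2·(-2)³ + (-2)² + 1 = 21; 21 = 5 — FAILS  (d = 16)
x = -1: LHS = -2·(-1)³ + (-1)² + 1 = 4; 4 = 5 — FAILS  (d = -1)
Away from these crossings d keeps a constant sign, and checking every integer in [-5, 5] confirms d ≠ 0 throughout. Hence the two sides are never equal, so the claimed relation (=) fails for every integer in [-5, 5].

Answer: None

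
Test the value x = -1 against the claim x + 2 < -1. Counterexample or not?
Substitute x = -1 into the relation:
x = -1: LHS = (-1) + 2 = 1; 1 < -1 — FAILS

Since the claim fails at x = -1, this value is a counterexample.

Answer: Yes, x = -1 is a counterexample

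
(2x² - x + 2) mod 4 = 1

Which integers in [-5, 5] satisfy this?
Holds for: {-5, -1, 3}
Fails for: {-4, -3, -2, 0, 1, 2, 4, 5}

Answer: {-5, -1, 3}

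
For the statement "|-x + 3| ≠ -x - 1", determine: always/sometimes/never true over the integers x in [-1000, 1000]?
Over all integers in [-1000, 1000], LHS − RHS is always positive; it is smallest at x = 0, where it equals 4:
x = 0: LHS = |-0 + 3| = |3| = 3, RHS = -0 - 1 = -1; 3 ≠ -1 — holds
At the ends of the range:
x = -1000: LHS = |-(-1000) + 3| = |1003| = 1003, RHS = -(-1000) - 1 = 999; 1003 ≠ 999 — holds
x = 1000: LHS = |-1000 + 3| = |-997| = 997, RHS = -1000 - 1 = -1001; 997 ≠ -1001 — holds
Hence LHS − RHS is never 0, i.e. the two sides are never equal, so the relation holds for every integer in [-1000, 1000].

No counterexample exists.

Answer: Always true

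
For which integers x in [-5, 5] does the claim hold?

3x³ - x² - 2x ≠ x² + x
Holds for: {-5, -4, -3, -2, -1, 1, 2, 3, 4, 5}
Fails for: {0}

Answer: {-5, -4, -3, -2, -1, 1, 2, 3, 4, 5}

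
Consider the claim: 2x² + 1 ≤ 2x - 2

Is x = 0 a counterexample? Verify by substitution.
Substitute x = 0 into the relation:
x = 0: LHS = 2·0² + 1 = 1, RHS = 2·0 - 2 = -2; 1 ≤ -2 — FAILS

Since the claim fails at x = 0, this value is a counterexample.

Answer: Yes, x = 0 is a counterexample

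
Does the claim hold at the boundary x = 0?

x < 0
x = 0: 0 < 0 — FAILS

The relation fails at x = 0, so x = 0 is a counterexample.

Answer: No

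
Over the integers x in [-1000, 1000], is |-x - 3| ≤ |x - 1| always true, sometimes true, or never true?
Holds at x = -1: LHS = |-(-1) - 3| = |-2| = 2, RHS = |(-1) - 1| = |-2| = 2; 2 ≤ 2 — holds
Fails at x = 0: LHS = |-0 - 3| = |-3| = 3, RHS = |0 - 1| = |-1| = 1; 3 ≤ 1 — FAILS
It is satisfied by some integers in the range but not all.

Answer: Sometimes true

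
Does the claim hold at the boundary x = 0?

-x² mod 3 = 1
x = 0: LHS = (-0²) mod 3 = 0 mod 3 = 0; 0 = 1 — FAILS

The relation fails at x = 0, so x = 0 is a counterexample.

Answer: No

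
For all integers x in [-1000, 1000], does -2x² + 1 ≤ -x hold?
The claim fails at x = 0:
x = 0: LHS = -2·0² + 1 = 1, RHS = -0 = 0; 1 ≤ 0 — FAILS

Because a single integer refutes it, the statement is false.

Answer: False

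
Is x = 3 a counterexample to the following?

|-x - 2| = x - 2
Substitute x = 3 into the relation:
x = 3: LHS = |-3 - 2| = |-5| = 5, RHS = 3 - 2 = 1; 5 = 1 — FAILS

Since the claim fails at x = 3, this value is a counterexample.

Answer: Yes, x = 3 is a counterexample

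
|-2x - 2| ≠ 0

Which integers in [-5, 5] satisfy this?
Holds for: {-5, -4, -3, -2, 0, 1, 2, 3, 4, 5}
Fails for: {-1}

Answer: {-5, -4, -3, -2, 0, 1, 2, 3, 4, 5}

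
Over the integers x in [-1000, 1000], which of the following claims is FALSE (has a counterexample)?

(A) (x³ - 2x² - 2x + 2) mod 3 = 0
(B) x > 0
(A) x = 0: LHS = (0³ - 2·0² - 2·0 + 2) mod 3 = 2 mod 3 = 2; 2 = 0 — FAILS
(B) x = 0: 0 > 0 — FAILS

Answer: Both A and B are false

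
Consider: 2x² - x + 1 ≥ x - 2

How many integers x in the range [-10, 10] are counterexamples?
Over all integers in [-10, 10], LHS − RHS is smallest at x = 0, where it equals 3:
x = 0: LHS = 2·0² - 0 + 1 = 1, RHS = 0 - 2 = -2; 1 ≥ -2 — holds
At the ends of the range:
x = -10: LHS = 2·(-10)² - (-10) + 1 = 211, RHS = (-10) - 2 = -12; 211 ≥ -12 — holds
x = 10: LHS = 2·10² - 10 + 1 = 191, RHS = 10 - 2 = 8; 191 ≥ 8 — holds
Hence LHS − RHS is never negative, i.e. LHS ≥ RHS throughout, so the relation holds for every integer in [-10, 10].

No counterexample appears in that range.

Answer: 0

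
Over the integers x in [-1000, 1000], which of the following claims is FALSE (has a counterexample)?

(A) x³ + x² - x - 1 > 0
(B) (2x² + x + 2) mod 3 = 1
(A) x = 0: LHS = 0³ + 0² - 0 - 1 = -1; -1 > 0 — FAILS
(B) x = 0: LHS = (2·0² + 0 + 2) mod 3 = 2 mod 3 = 2; 2 = 1 — FAILS

Answer: Both A and B are false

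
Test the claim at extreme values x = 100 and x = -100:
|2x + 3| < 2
x = 100: LHS = |2·100 + 3| = |203| = 203; 203 < 2 — FAILS
x = -100: LHS = |2·(-100) + 3| = |-197| = 197; 197 < 2 — FAILS

Answer: No, fails for both x = 100 and x = -100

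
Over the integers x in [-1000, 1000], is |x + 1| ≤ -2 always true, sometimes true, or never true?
An absolute value is never negative, so the left side is ≥ 0 for every x, while the right side is -2. Tightest case in [-1000, 1000] is x = -1:
x = -1: LHS = |(-1) + 1| = |0| = 0; 0 ≤ -2 — FAILS
Hence LHS − RHS is never zero or negative, i.e. LHS > RHS throughout, so the claimed relation (≤) fails for every integer in [-1000, 1000].

No integer in the range satisfies it.

Answer: Never true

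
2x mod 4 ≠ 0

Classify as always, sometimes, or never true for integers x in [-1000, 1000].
Holds at x = 1: LHS = (2·1) mod 4 = 2 mod 4 = 2; 2 ≠ 0 — holds
Fails at x = 0: LHS = (2·0) mod 4 = 0 mod 4 = 0; 0 ≠ 0 — FAILS
It is satisfied by some integers in the range but not all.

Answer: Sometimes true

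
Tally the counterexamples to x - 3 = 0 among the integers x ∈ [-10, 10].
Counterexamples in [-10, 10]: {-10, -9, -8, -7, -6, -5, -4, -3, -2, -1, 0, 1, 2, 4, 5, 6, 7, 8, 9, 10}.

Counting them gives 20 values.

Answer: 20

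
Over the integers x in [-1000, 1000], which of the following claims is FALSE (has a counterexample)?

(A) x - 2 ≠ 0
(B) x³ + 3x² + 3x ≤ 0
(A) x = 2: LHS = 2 - 2 = 0; 0 ≠ 0 — FAILS
(B) x = 1: LHS = 1³ + 3·1² + 3·1 = 7; 7 ≤ 0 — FAILS

Answer: Both A and B are false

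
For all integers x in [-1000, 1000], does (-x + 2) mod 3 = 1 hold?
The claim fails at x = 0:
x = 0: LHS = (-0 + 2) mod 3 = 2 mod 3 = 2; 2 = 1 — FAILS

Because a single integer refutes it, the statement is false.

Answer: False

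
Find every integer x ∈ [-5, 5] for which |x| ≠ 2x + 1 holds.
Track d = LHS − RHS over the integers in [-5, 5]. Equality would need d = 0, but d changes sign only between consecutive integers, jumping over 0:
x = -1: LHS = |-1| = 1, RHS = 2·(-1) + 1 = -1; 1 ≠ -1 — holds  (d = 2)
x = 0: LHS = |0| = 0, RHS = 2·0 + 1 = 1; 0 ≠ 1 — holds  (d = -1)
Away from these crossings d keeps a constant sign, and checking every integer in [-5, 5] confirms d ≠ 0 throughout. Hence the two sides are never equal, so the relation holds for every integer in [-5, 5].

Answer: All integers in [-5, 5]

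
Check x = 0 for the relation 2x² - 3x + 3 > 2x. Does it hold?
x = 0: LHS = 2·0² - 3·0 + 3 = 3, RHS = 2·0 = 0; 3 > 0 — holds

The relation is satisfied at x = 0.

Answer: Yes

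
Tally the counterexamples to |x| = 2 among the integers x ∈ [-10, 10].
Counterexamples in [-10, 10]: {-10, -9, -8, -7, -6, -5, -4, -3, -1, 0, 1, 3, 4, 5, 6, 7, 8, 9, 10}.

Counting them gives 19 values.

Answer: 19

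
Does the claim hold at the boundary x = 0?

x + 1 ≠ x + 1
x = 0: LHS = 0 + 1 = 1, RHS = 0 + 1 = 1; 1 ≠ 1 — FAILS

The relation fails at x = 0, so x = 0 is a counterexample.

Answer: No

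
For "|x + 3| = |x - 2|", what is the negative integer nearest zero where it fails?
Testing negative integers from -1 downward:
x = -1: LHS = |(-1) + 3| = |2| = 2, RHS = |(-1) - 2| = |-3| = 3; 2 = 3 — FAILS  ← closest negative counterexample to 0

Answer: x = -1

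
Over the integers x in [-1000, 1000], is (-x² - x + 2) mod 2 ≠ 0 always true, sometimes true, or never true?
For a polynomial with integer coefficients, its value mod 2 depends only on x mod 2, so it suffices to check one representative of each residue class, x = 0, 1:
x = 0: LHS = (-0² - 0 + 2) mod 2 = 2 mod 2 = 0; 0 ≠ 0 — FAILS
x = 1: LHS = (-1² - 1 + 2) mod 2 = 0 mod 2 = 0; 0 ≠ 0 — FAILS
The relation fails in every residue class, so the claimed relation (≠) fails for every integer in [-1000, 1000].

No integer in the range satisfies it.

Answer: Never true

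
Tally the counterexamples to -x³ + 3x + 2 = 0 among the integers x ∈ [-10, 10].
Counterexamples in [-10, 10]: {-10, -9, -8, -7, -6, -5, -4, -3, -2, 0, 1, 3, 4, 5, 6, 7, 8, 9, 10}.

Counting them gives 19 values.

Answer: 19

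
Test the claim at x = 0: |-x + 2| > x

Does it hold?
x = 0: LHS = |-0 + 2| = |2| = 2; 2 > 0 — holds

The relation is satisfied at x = 0.

Answer: Yes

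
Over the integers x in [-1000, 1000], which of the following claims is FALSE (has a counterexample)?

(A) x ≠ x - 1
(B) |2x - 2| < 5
(A) Over all integers in [-1000, 1000], LHS − RHS is always positive; it is smallest at x = 0, where it equals 1:
x = 0: RHS = 0 - 1 = -1; 0 ≠ -1 — holds
At the ends of the range:
x = -1000: RHS = (-1000) - 1 = -1001; -1000 ≠ -1001 — holds
x = 1000: RHS = 1000 - 1 = 999; 1000 ≠ 999 — holds
Hence LHS − RHS is never 0, i.e. the two sides are never equal, so the relation holds for every integer in [-1000, 1000].

(B) x = -2: LHS = |2·(-2) - 2| = |-6| = 6; 6 < 5 — FAILS

Only (B) has a counterexample.

Answer: B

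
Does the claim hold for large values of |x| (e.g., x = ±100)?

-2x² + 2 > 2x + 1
x = 100: LHS = -2·100² + 2 = -19998, RHS = 2·100 + 1 = 201; -19998 > 201 — FAILS
x = -100: LHS = -2·(-100)² + 2 = -19998, RHS = 2·(-100) + 1 = -199; -19998 > -199 — FAILS

Answer: No, fails for both x = 100 and x = -100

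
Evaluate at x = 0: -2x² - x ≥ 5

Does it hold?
x = 0: LHS = -2·0² - 0 = 0; 0 ≥ 5 — FAILS

The relation fails at x = 0, so x = 0 is a counterexample.

Answer: No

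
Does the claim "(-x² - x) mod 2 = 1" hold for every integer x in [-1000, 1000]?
The claim fails at x = 0:
x = 0: LHS = (-0² - 0) mod 2 = 0 mod 2 = 0; 0 = 1 — FAILS

Because a single integer refutes it, the statement is false.

Answer: False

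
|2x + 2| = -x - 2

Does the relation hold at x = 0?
x = 0: LHS = |2·0 + 2| = |2| = 2, RHS = -0 - 2 = -2; 2 = -2 — FAILS

The relation fails at x = 0, so x = 0 is a counterexample.

Answer: No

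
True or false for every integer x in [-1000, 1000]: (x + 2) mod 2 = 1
The claim fails at x = 0:
x = 0: LHS = (0 + 2) mod 2 = 2 mod 2 = 0; 0 = 1 — FAILS

Because a single integer refutes it, the statement is false.

Answer: False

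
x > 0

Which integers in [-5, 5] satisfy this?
Holds for: {1, 2, 3, 4, 5}
Fails for: {-5, -4, -3, -2, -1, 0}

Answer: {1, 2, 3, 4, 5}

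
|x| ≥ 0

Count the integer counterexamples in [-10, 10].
An absolute value is never negative, so the left side is ≥ 0 for every x, while the right side is 0. Tightest case in [-10, 10] is x = 0:
x = 0: LHS = |0| = 0; 0 ≥ 0 — holds
Hence LHS − RHS is never negative, i.e. LHS ≥ RHS throughout, so the relation holds for every integer in [-10, 10].

No counterexample appears in that range.

Answer: 0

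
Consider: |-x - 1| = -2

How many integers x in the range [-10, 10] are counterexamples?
Counterexamples in [-10, 10]: {-10, -9, -8, -7, -6, -5, -4, -3, -2, -1, 0, 1, 2, 3, 4, 5, 6, 7, 8, 9, 10}.

Counting them gives 21 values.

Answer: 21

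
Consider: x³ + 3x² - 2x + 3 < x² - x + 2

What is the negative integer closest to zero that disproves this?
Testing negative integers from -1 downward:
x = -1: LHS = (-1)³ + 3·(-1)² - 2·(-1) + 3 = 7, RHS = (-1)² - (-1) + 2 = 4; 7 < 4 — FAILS  ← closest negative counterexample to 0

Answer: x = -1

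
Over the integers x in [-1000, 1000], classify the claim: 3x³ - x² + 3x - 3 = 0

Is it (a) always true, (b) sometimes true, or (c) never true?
Track d = LHS − RHS over the integers in [-1000, 1000]. Equality would need d = 0, but d changes sign only between consecutive integers, jumping over 0:
x = 0: LHS = 3·0³ - 0² + 3·0 - 3 = -3; -3 = 0 — FAILS  (d = -3)
x = 1: LHS = 3·1³ - 1² + 3·1 - 3 = 2; 2 = 0 — FAILS  (d = 2)
Away from these crossings d keeps a constant sign, and checking every integer in [-1000, 1000] confirms d ≠ 0 throughout. Hence the two sides are never equal, so the claimed relation (=) fails for every integer in [-1000, 1000].

No integer in the range satisfies it.

Answer: Never true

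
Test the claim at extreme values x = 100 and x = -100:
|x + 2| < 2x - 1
x = 100: LHS = |100 + 2| = |102| = 102, RHS = 2·100 - 1 = 199; 102 < 199 — holds
x = -100: LHS = |(-100) + 2| = |-98| = 98, RHS = 2·(-100) - 1 = -201; 98 < -201 — FAILS

Answer: Partially: holds for x = 100, fails for x = -100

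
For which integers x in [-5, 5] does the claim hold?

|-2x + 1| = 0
Over all integers in [-5, 5], LHS − RHS is always positive; it is smallest at x = 0, where it equals 1:
x = 0: LHS = |-2·0 + 1| = |1| = 1; 1 = 0 — FAILS
At the ends of the range:
x = -5: LHS = |-2·(-5) + 1| = |11| = 11; 11 = 0 — FAILS
x = 5: LHS = |-2·5 + 1| = |-9| = 9; 9 = 0 — FAILS
Hence LHS − RHS is never 0, i.e. the two sides are never equal, so the claimed relation (=) fails for every integer in [-5, 5].

Answer: None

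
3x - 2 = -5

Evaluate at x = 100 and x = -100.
x = 100: LHS = 3·100 - 2 = 298; 298 = -5 — FAILS
x = -100: LHS = 3·(-100) - 2 = -302; -302 = -5 — FAILS

Answer: No, fails for both x = 100 and x = -100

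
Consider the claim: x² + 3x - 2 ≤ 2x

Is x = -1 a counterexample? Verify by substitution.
Substitute x = -1 into the relation:
x = -1: LHS = (-1)² + 3·(-1) - 2 = -4, RHS = 2·(-1) = -2; -4 ≤ -2 — holds

The claim holds here, so x = -1 is not a counterexample. (A counterexample exists elsewhere, e.g. x = 2.)

Answer: No, x = -1 is not a counterexample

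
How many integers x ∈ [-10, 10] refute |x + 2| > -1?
An absolute value is never negative, so the left side is ≥ 0 for every x, while the right side is -1. Tightest case in [-10, 10] is x = -2:
x = -2: LHS = |(-2) + 2| = |0| = 0; 0 > -1 — holds
Hence LHS − RHS is never zero or negative, i.e. LHS > RHS throughout, so the relation holds for every integer in [-10, 10].

No counterexample appears in that range.

Answer: 0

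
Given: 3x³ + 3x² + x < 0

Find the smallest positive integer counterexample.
Testing positive integers:
x = 1: LHS = 3·1³ + 3·1² + 1 = 7; 7 < 0 — FAILS  ← smallest positive counterexample

Answer: x = 1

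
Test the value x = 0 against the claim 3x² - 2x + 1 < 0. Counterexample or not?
Substitute x = 0 into the relation:
x = 0: LHS = 3·0² - 2·0 + 1 = 1; 1 < 0 — FAILS

Since the claim fails at x = 0, this value is a counterexample.

Answer: Yes, x = 0 is a counterexample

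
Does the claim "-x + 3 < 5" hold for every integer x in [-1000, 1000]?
The claim fails at x = -2:
x = -2: LHS = -(-2) + 3 = 5; 5 < 5 — FAILS

Because a single integer refutes it, the statement is false.

Answer: False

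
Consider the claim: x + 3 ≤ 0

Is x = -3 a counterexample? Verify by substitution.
Substitute x = -3 into the relation:
x = -3: LHS = (-3) + 3 = 0; 0 ≤ 0 — holds

The claim holds here, so x = -3 is not a counterexample. (A counterexample exists elsewhere, e.g. x = 0.)

Answer: No, x = -3 is not a counterexample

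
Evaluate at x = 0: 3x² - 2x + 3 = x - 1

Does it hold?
x = 0: LHS = 3·0² - 2·0 + 3 = 3, RHS = 0 - 1 = -1; 3 = -1 — FAILS

The relation fails at x = 0, so x = 0 is a counterexample.

Answer: No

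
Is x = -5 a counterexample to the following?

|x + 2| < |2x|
Substitute x = -5 into the relation:
x = -5: LHS = |(-5) + 2| = |-3| = 3, RHS = |2·(-5)| = |-10| = 10; 3 < 10 — holds

The claim holds here, so x = -5 is not a counterexample. (A counterexample exists elsewhere, e.g. x = 0.)

Answer: No, x = -5 is not a counterexample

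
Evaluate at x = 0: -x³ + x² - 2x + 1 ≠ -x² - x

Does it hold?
x = 0: LHS = -0³ + 0² - 2·0 + 1 = 1, RHS = -0² - 0 = 0; 1 ≠ 0 — holds

The relation is satisfied at x = 0.

Answer: Yes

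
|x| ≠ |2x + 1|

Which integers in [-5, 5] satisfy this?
Holds for: {-5, -4, -3, -2, 0, 1, 2, 3, 4, 5}
Fails for: {-1}

Answer: {-5, -4, -3, -2, 0, 1, 2, 3, 4, 5}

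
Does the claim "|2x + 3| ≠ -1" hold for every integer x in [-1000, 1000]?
An absolute value is never negative, so the left side is ≥ 0 for every x, while the right side is -1. Tightest case in [-1000, 1000] is x = -1:
x = -1: LHS = |2·(-1) + 3| = |1| = 1; 1 ≠ -1 — holds
Hence LHS − RHS is never 0, i.e. the two sides are never equal, so the relation holds for every integer in [-1000, 1000].

No counterexample exists.

Answer: True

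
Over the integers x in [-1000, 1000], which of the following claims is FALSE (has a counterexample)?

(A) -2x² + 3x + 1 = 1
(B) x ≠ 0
(A) x = 1: LHS = -2·1² + 3·1 + 1 = 2; 2 = 1 — FAILS
(B) x = 0: 0 ≠ 0 — FAILS

Answer: Both A and B are false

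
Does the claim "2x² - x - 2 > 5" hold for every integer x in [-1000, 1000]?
The claim fails at x = 0:
x = 0: LHS = 2·0² - 0 - 2 = -2; -2 > 5 — FAILS

Because a single integer refutes it, the statement is false.

Answer: False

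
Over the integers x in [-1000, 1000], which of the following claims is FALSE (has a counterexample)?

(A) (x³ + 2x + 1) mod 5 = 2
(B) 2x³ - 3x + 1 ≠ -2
(A) x = 0: LHS = (0³ + 2·0 + 1) mod 5 = 1 mod 5 = 1; 1 = 2 — FAILS

(B) Track d = LHS − RHS over the integers in [-1000, 1000]. Equality would need d = 0, but d changes sign only between consecutive integers, jumping over 0:
x = -2: LHS = 2·(-2)³ - 3·(-2) + 1 = -9; -9 ≠ -2 — holds  (d = -7)
x = -1: LHS = 2·(-1)³ - 3·(-1) + 1 = 2; 2 ≠ -2 — holds  (d = 4)
Away from these crossings d keeps a constant sign, and checking every integer in [-1000, 1000] confirms d ≠ 0 throughout. Hence the two sides are never equal, so the relation holds for every integer in [-1000, 1000].

Only (A) has a counterexample.

Answer: A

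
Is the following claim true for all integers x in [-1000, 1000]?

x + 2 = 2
The claim fails at x = 1:
x = 1: LHS = 1 + 2 = 3; 3 = 2 — FAILS

Because a single integer refutes it, the statement is false.

Answer: False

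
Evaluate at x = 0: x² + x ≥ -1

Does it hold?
x = 0: LHS = 0² + 0 = 0; 0 ≥ -1 — holds

The relation is satisfied at x = 0.

Answer: Yes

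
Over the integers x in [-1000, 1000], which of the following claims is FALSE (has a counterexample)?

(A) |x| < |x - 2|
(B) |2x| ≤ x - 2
(A) x = 1: LHS = |1| = 1, RHS = |1 - 2| = |-1| = 1; 1 < 1 — FAILS
(B) x = 0: LHS = |2·0| = |0| = 0, RHS = 0 - 2 = -2; 0 ≤ -2 — FAILS

Answer: Both A and B are false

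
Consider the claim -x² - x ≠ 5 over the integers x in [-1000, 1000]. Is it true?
Over all integers in [-1000, 1000], LHS − RHS is always negative; it is closest to 0 at x = 0, where it equals -5:
x = 0: LHS = -0² - 0 = 0; 0 ≠ 5 — holds
At the ends of the range:
x = -1000: LHS = -(-1000)² - (-1000) = -999000; -999000 ≠ 5 — holds
x = 1000: LHS = -1000² - 1000 = -1001000; -1001000 ≠ 5 — holds
Hence LHS − RHS is never 0, i.e. the two sides are never equal, so the relation holds for every integer in [-1000, 1000].

No counterexample exists.

Answer: True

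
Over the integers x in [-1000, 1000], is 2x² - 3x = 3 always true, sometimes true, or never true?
Track d = LHS − RHS over the integers in [-1000, 1000]. Equality would need d = 0, but d changes sign only between consecutive integers, jumping over 0:
x = -1: LHS = 2·(-1)² - 3·(-1) = 5; 5 = 3 — FAILS  (d = 2)
x = 0: LHS = 2·0² - 3·0 = 0; 0 = 3 — FAILS  (d = -3)
x = 2: LHS = 2·2² - 3·2 = 2; 2 = 3 — FAILS  (d = -1)
x = 3: LHS = 2·3² - 3·3 = 9; 9 = 3 — FAILS  (d = 6)
Away from these crossings d keeps a constant sign, and checking every integer in [-1000, 1000] confirms d ≠ 0 throughout. Hence the two sides are never equal, so the claimed relation (=) fails for every integer in [-1000, 1000].

No integer in the range satisfies it.

Answer: Never true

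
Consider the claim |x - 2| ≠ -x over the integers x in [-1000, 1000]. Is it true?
Over all integers in [-1000, 1000], LHS − RHS is always positive; it is smallest at x = 0, where it equals 2:
x = 0: LHS = |0 - 2| = |-2| = 2, RHS = -0 = 0; 2 ≠ 0 — holds
At the ends of the range:
x = -1000: LHS = |(-1000) - 2| = |-1002| = 1002, RHS = -(-1000) = 1000; 1002 ≠ 1000 — holds
x = 1000: LHS = |1000 - 2| = |998| = 998; 998 ≠ -1000 — holds
Hence LHS − RHS is never 0, i.e. the two sides are never equal, so the relation holds for every integer in [-1000, 1000].

No counterexample exists.

Answer: True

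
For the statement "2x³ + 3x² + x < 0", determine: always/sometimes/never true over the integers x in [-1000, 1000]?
Holds at x = -2: LHS = 2·(-2)³ + 3·(-2)² + (-2) = -6; -6 < 0 — holds
Fails at x = 0: LHS = 2·0³ + 3·0² + 0 = 0; 0 < 0 — FAILS
It is satisfied by some integers in the range but not all.

Answer: Sometimes true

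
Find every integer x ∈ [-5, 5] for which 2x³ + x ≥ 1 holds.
Holds for: {1, 2, 3, 4, 5}
Fails for: {-5, -4, -3, -2, -1, 0}

Answer: {1, 2, 3, 4, 5}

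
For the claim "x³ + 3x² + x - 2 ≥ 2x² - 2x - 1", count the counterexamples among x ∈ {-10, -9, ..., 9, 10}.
Counterexamples in [-10, 10]: {-10, -9, -8, -7, -6, -5, -4, -3, -2, -1, 0}.

Counting them gives 11 values.

Answer: 11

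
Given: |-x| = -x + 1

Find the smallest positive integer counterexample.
Testing positive integers:
x = 1: LHS = |-1| = 1, RHS = -1 + 1 = 0; 1 = 0 — FAILS  ← smallest positive counterexample

Answer: x = 1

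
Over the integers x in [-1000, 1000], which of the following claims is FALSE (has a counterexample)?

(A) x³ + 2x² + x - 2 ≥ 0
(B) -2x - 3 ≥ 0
(A) x = 0: LHS = 0³ + 2·0² + 0 - 2 = -2; -2 ≥ 0 — FAILS
(B) x = 0: LHS = -2·0 - 3 = -3; -3 ≥ 0 — FAILS

Answer: Both A and B are false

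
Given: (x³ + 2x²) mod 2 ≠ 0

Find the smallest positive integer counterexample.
Testing positive integers:
x = 1: LHS = (1³ + 2·1²) mod 2 = 3 mod 2 = 1; 1 ≠ 0 — holds
x = 2: LHS = (2³ + 2·2²) mod 2 = 16 mod 2 = 0; 0 ≠ 0 — FAILS  ← smallest positive counterexample

Answer: x = 2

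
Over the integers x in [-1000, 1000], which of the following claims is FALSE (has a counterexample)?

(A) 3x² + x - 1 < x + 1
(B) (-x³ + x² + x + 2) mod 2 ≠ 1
(A) x = 1: LHS = 3·1² + 1 - 1 = 3, RHS = 1 + 1 = 2; 3 < 2 — FAILS
(B) x = 1: LHS = (-1³ + 1² + 1 + 2) mod 2 = 3 mod 2 = 1; 1 ≠ 1 — FAILS

Answer: Both A and B are false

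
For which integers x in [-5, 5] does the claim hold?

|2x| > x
Holds for: {-5, -4, -3, -2, -1, 1, 2, 3, 4, 5}
Fails for: {0}

Answer: {-5, -4, -3, -2, -1, 1, 2, 3, 4, 5}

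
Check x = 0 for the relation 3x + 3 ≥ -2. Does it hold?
x = 0: LHS = 3·0 + 3 = 3; 3 ≥ -2 — holds

The relation is satisfied at x = 0.

Answer: Yes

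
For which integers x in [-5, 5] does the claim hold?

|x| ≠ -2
An absolute value is never negative, so the left side is ≥ 0 for every x, while the right side is -2. Tightest case in [-5, 5] is x = 0:
x = 0: LHS = |0| = 0; 0 ≠ -2 — holds
Hence LHS − RHS is never 0, i.e. the two sides are never equal, so the relation holds for every integer in [-5, 5].

Answer: All integers in [-5, 5]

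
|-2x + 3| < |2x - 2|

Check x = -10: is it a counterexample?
Substitute x = -10 into the relation:
x = -10: LHS = |-2·(-10) + 3| = |23| = 23, RHS = |2·(-10) - 2| = |-22| = 22; 23 < 22 — FAILS

Since the claim fails at x = -10, this value is a counterexample.

Answer: Yes, x = -10 is a counterexample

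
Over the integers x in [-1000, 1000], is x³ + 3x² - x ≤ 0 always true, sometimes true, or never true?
Holds at x = 0: LHS = 0³ + 3·0² - 0 = 0; 0 ≤ 0 — holds
Fails at x = 1: LHS = 1³ + 3·1² - 1 = 3; 3 ≤ 0 — FAILS
It is satisfied by some integers in the range but not all.

Answer: Sometimes true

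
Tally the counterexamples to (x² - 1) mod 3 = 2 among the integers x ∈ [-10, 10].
Counterexamples in [-10, 10]: {-10, -8, -7, -5, -4, -2, -1, 1, 2, 4, 5, 7, 8, 10}.

Counting them gives 14 values.

Answer: 14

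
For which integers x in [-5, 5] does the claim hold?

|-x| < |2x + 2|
Holds for: {-5, -4, -3, 0, 1, 2, 3, 4, 5}
Fails for: {-2, -1}

Answer: {-5, -4, -3, 0, 1, 2, 3, 4, 5}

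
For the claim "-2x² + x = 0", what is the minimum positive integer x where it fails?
Testing positive integers:
x = 1: LHS = -2·1² + 1 = -1; -1 = 0 — FAILS  ← smallest positive counterexample

Answer: x = 1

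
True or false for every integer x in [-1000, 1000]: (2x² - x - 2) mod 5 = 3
The claim fails at x = 1:
x = 1: LHS = (2·1² - 1 - 2) mod 5 = (-1) mod 5 = 4; 4 = 3 — FAILS

Because a single integer refutes it, the statement is false.

Answer: False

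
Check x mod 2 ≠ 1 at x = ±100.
x = 100: LHS = 100 mod 2 = 0; 0 ≠ 1 — holds
x = -100: LHS = (-100) mod 2 = 0; 0 ≠ 1 — holds

Answer: Yes, holds for both x = 100 and x = -100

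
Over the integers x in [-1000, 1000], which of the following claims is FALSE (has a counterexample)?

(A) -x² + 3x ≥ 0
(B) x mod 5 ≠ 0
(A) x = -1: LHS = -(-1)² + 3·(-1) = -4; -4 ≥ 0 — FAILS
(B) x = 0: LHS = 0 mod 5 = 0; 0 ≠ 0 — FAILS

Answer: Both A and B are false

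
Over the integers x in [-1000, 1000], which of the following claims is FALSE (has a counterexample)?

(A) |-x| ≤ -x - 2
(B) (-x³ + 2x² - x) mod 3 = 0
(A) x = 0: LHS = |-0| = |0| = 0, RHS = -0 - 2 = -2; 0 ≤ -2 — FAILS
(B) x = -1: LHS = (-(-1)³ + 2·(-1)² - (-1)) mod 3 = 4 mod 3 = 1; 1 = 0 — FAILS

Answer: Both A and B are false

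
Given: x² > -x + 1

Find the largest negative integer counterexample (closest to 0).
Testing negative integers from -1 downward:
x = -1: LHS = (-1)² = 1, RHS = -(-1) + 1 = 2; 1 > 2 — FAILS  ← closest negative counterexample to 0

Answer: x = -1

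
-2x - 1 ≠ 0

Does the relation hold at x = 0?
x = 0: LHS = -2·0 - 1 = -1; -1 ≠ 0 — holds

The relation is satisfied at x = 0.

Answer: Yes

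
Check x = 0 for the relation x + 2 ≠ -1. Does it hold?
x = 0: LHS = 0 + 2 = 2; 2 ≠ -1 — holds

The relation is satisfied at x = 0.

Answer: Yes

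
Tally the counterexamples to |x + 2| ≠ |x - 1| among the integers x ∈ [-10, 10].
Track d = LHS − RHS over the integers in [-10, 10]. Equality would need d = 0, but d changes sign only between consecutive integers, jumping over 0:
x = -1: LHS = |(-1) + 2| = |1| = 1, RHS = |(-1) - 1| = |-2| = 2; 1 ≠ 2 — holds  (d = -1)
x = 0: LHS = |0 + 2| = |2| = 2, RHS = |0 - 1| = |-1| = 1; 2 ≠ 1 — holds  (d = 1)
Away from these crossings d keeps a constant sign, and checking every integer in [-10, 10] confirms d ≠ 0 throughout. Hence the two sides are never equal, so the relation holds for every integer in [-10, 10].

No counterexample appears in that range.

Answer: 0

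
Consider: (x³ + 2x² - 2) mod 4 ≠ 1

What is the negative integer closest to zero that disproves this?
Testing negative integers from -1 downward:
x = -1: LHS = ((-1)³ + 2·(-1)² - 2) mod 4 = (-1) mod 4 = 3; 3 ≠ 1 — holds
x = -2: LHS = ((-2)³ + 2·(-2)² - 2) mod 4 = (-2) mod 4 = 2; 2 ≠ 1 — holds
x = -3: LHS = ((-3)³ + 2·(-3)² - 2) mod 4 = (-11) mod 4 = 1; 1 ≠ 1 — FAILS  ← closest negative counterexample to 0

Answer: x = -3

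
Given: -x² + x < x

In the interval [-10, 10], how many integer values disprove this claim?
Counterexamples in [-10, 10]: {0}.

Counting them gives 1 values.

Answer: 1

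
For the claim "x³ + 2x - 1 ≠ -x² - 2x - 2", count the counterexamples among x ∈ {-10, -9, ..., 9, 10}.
Track d = LHS − RHS over the integers in [-10, 10]. Equality would need d = 0, but d changes sign only between consecutive integers, jumping over 0:
x = -1: LHS = (-1)³ + 2·(-1) - 1 = -4, RHS = -(-1)² - 2·(-1) - 2 = -1; -4 ≠ -1 — holds  (d = -3)
x = 0: LHS = 0³ + 2·0 - 1 = -1, RHS = -0² - 2·0 - 2 = -2; -1 ≠ -2 — holds  (d = 1)
Away from these crossings d keeps a constant sign, and checking every integer in [-10, 10] confirms d ≠ 0 throughout. Hence the two sides are never equal, so the relation holds for every integer in [-10, 10].

No counterexample appears in that range.

Answer: 0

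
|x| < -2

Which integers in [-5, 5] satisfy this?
An absolute value is never negative, so the left side is ≥ 0 for every x, while the right side is -2. Tightest case in [-5, 5] is x = 0:
x = 0: LHS = |0| = 0; 0 < -2 — FAILS
Hence LHS − RHS is never negative, i.e. LHS ≥ RHS throughout, so the claimed relation (<) fails for every integer in [-5, 5].

Answer: None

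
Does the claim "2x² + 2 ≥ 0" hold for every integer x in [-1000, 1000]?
Over all integers in [-1000, 1000], LHS − RHS is smallest at x = 0, where it equals 2:
x = 0: LHS = 2·0² + 2 = 2; 2 ≥ 0 — holds
At the ends of the range:
x = -1000: LHS = 2·(-1000)² + 2 = 2000002; 2000002 ≥ 0 — holds
x = 1000: LHS = 2·1000² + 2 = 2000002; 2000002 ≥ 0 — holds
Hence LHS − RHS is never negative, i.e. LHS ≥ RHS throughout, so the relation holds for every integer in [-1000, 1000].

No counterexample exists.

Answer: True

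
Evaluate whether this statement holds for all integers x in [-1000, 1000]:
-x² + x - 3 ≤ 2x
Over all integers in [-1000, 1000], LHS − RHS is largest at x = 0, where it equals -3:
x = 0: LHS = -0² + 0 - 3 = -3, RHS = 2·0 = 0; -3 ≤ 0 — holds
At the ends of the range:
x = -1000: LHS = -(-1000)² + (-1000) - 3 = -1001003, RHS = 2·(-1000) = -2000; -1001003 ≤ -2000 — holds
x = 1000: LHS = -1000² + 1000 - 3 = -999003, RHS = 2·1000 = 2000; -999003 ≤ 2000 — holds
Hence LHS − RHS is never positive, i.e. LHS ≤ RHS throughout, so the relation holds for every integer in [-1000, 1000].

No counterexample exists.

Answer: True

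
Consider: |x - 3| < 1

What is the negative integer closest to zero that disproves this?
Testing negative integers from -1 downward:
x = -1: LHS = |(-1) - 3| = |-4| = 4; 4 < 1 — FAILS  ← closest negative counterexample to 0

Answer: x = -1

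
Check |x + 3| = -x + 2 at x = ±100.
x = 100: LHS = |100 + 3| = |103| = 103, RHS = -100 + 2 = -98; 103 = -98 — FAILS
x = -100: LHS = |(-100) + 3| = |-97| = 97, RHS = -(-100) + 2 = 102; 97 = 102 — FAILS

Answer: No, fails for both x = 100 and x = -100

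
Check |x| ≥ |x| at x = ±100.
x = 100: LHS = |100| = 100, RHS = |100| = 100; 100 ≥ 100 — holds
x = -100: LHS = |-100| = 100, RHS = |-100| = 100; 100 ≥ 100 — holds

Answer: Yes, holds for both x = 100 and x = -100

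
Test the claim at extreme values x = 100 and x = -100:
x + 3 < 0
x = 100: LHS = 100 + 3 = 103; 103 < 0 — FAILS
x = -100: LHS = (-100) + 3 = -97; -97 < 0 — holds

Answer: Partially: fails for x = 100, holds for x = -100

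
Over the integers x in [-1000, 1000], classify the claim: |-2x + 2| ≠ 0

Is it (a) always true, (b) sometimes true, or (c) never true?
Holds at x = 0: LHS = |-2·0 + 2| = |2| = 2; 2 ≠ 0 — holds
Fails at x = 1: LHS = |-2·1 + 2| = |0| = 0; 0 ≠ 0 — FAILS
It is satisfied by some integers in the range but not all.

Answer: Sometimes true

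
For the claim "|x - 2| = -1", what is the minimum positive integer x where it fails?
Testing positive integers:
x = 1: LHS = |1 - 2| = |-1| = 1; 1 = -1 — FAILS  ← smallest positive counterexample

Answer: x = 1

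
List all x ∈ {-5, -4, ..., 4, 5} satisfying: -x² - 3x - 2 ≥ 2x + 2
Holds for: {-4, -3, -2, -1}
Fails for: {-5, 0, 1, 2, 3, 4, 5}

Answer: {-4, -3, -2, -1}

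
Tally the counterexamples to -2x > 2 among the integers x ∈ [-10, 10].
Counterexamples in [-10, 10]: {-1, 0, 1, 2, 3, 4, 5, 6, 7, 8, 9, 10}.

Counting them gives 12 values.

Answer: 12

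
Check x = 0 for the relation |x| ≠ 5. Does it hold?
x = 0: LHS = |0| = 0; 0 ≠ 5 — holds

The relation is satisfied at x = 0.

Answer: Yes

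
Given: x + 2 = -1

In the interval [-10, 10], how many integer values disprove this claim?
Counterexamples in [-10, 10]: {-10, -9, -8, -7, -6, -5, -4, -2, -1, 0, 1, 2, 3, 4, 5, 6, 7, 8, 9, 10}.

Counting them gives 20 values.

Answer: 20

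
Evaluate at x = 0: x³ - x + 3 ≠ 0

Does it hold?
x = 0: LHS = 0³ - 0 + 3 = 3; 3 ≠ 0 — holds

The relation is satisfied at x = 0.

Answer: Yes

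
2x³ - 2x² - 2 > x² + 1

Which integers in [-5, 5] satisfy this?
Holds for: {2, 3, 4, 5}
Fails for: {-5, -4, -3, -2, -1, 0, 1}

Answer: {2, 3, 4, 5}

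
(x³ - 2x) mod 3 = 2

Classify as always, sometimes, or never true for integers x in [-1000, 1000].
Holds at x = 1: LHS = (1³ - 2·1) mod 3 = (-1) mod 3 = 2; 2 = 2 — holds
Fails at x = 0: LHS = (0³ - 2·0) mod 3 = 0 mod 3 = 0; 0 = 2 — FAILS
It is satisfied by some integers in the range but not all.

Answer: Sometimes true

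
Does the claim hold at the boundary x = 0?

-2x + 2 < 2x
x = 0: LHS = -2·0 + 2 = 2, RHS = 2·0 = 0; 2 < 0 — FAILS

The relation fails at x = 0, so x = 0 is a counterexample.

Answer: No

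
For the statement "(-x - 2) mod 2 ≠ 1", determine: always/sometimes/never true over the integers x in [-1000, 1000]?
Holds at x = 0: LHS = (-0 - 2) mod 2 = (-2) mod 2 = 0; 0 ≠ 1 — holds
Fails at x = 1: LHS = (-1 - 2) mod 2 = (-3) mod 2 = 1; 1 ≠ 1 — FAILS
It is satisfied by some integers in the range but not all.

Answer: Sometimes true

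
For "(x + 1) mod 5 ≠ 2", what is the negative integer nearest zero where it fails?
Testing negative integers from -1 downward:
x = -1: LHS = ((-1) + 1) mod 5 = 0 mod 5 = 0; 0 ≠ 2 — holds
x = -2: LHS = ((-2) + 1) mod 5 = (-1) mod 5 = 4; 4 ≠ 2 — holds
x = -3: LHS = ((-3) + 1) mod 5 = (-2) mod 5 = 3; 3 ≠ 2 — holds
x = -4: LHS = ((-4) + 1) mod 5 = (-3) mod 5 = 2; 2 ≠ 2 — FAILS  ← closest negative counterexample to 0

Answer: x = -4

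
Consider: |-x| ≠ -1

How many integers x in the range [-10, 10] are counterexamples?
An absolute value is never negative, so the left side is ≥ 0 for every x, while the right side is -1. Tightest case in [-10, 10] is x = 0:
x = 0: LHS = |-0| = |0| = 0; 0 ≠ -1 — holds
Hence LHS − RHS is never 0, i.e. the two sides are never equal, so the relation holds for every integer in [-10, 10].

No counterexample appears in that range.

Answer: 0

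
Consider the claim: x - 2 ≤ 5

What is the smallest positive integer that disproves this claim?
Testing positive integers:
(x = 1 through x = 2 all satisfy the relation; showing from x = 3.)
x = 3: LHS = 3 - 2 = 1; 1 ≤ 5 — holds
x = 4: LHS = 4 - 2 = 2; 2 ≤ 5 — holds
x = 5: LHS = 5 - 2 = 3; 3 ≤ 5 — holds
x = 6: LHS = 6 - 2 = 4; 4 ≤ 5 — holds
x = 7: LHS = 7 - 2 = 5; 5 ≤ 5 — holds
x = 8: LHS = 8 - 2 = 6; 6 ≤ 5 — FAILS  ← smallest positive counterexample

Answer: x = 8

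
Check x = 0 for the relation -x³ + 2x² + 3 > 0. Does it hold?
x = 0: LHS = -0³ + 2·0² + 3 = 3; 3 > 0 — holds

The relation is satisfied at x = 0.

Answer: Yes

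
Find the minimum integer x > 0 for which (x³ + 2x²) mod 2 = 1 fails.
Testing positive integers:
x = 1: LHS = (1³ + 2·1²) mod 2 = 3 mod 2 = 1; 1 = 1 — holds
x = 2: LHS = (2³ + 2·2²) mod 2 = 16 mod 2 = 0; 0 = 1 — FAILS  ← smallest positive counterexample

Answer: x = 2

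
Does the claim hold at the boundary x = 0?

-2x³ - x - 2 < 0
x = 0: LHS = -2·0³ - 0 - 2 = -2; -2 < 0 — holds

The relation is satisfied at x = 0.

Answer: Yes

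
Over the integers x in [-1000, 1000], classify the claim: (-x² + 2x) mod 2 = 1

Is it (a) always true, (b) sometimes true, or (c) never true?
Holds at x = 1: LHS = (-1² + 2·1) mod 2 = 1 mod 2 = 1; 1 = 1 — holds
Fails at x = 0: LHS = (-0² + 2·0) mod 2 = 0 mod 2 = 0; 0 = 1 — FAILS
It is satisfied by some integers in the range but not all.

Answer: Sometimes true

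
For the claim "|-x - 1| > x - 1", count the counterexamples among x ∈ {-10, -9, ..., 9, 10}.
Over all integers in [-10, 10], LHS − RHS is smallest at x = 0, where it equals 2:
x = 0: LHS = |-0 - 1| = |-1| = 1, RHS = 0 - 1 = -1; 1 > -1 — holds
At the ends of the range:
x = -10: LHS = |-(-10) - 1| = |9| = 9, RHS = (-10) - 1 = -11; 9 > -11 — holds
x = 10: LHS = |-10 - 1| = |-11| = 11, RHS = 10 - 1 = 9; 11 > 9 — holds
Hence LHS − RHS is never zero or negative, i.e. LHS > RHS throughout, so the relation holds for every integer in [-10, 10].

No counterexample appears in that range.

Answer: 0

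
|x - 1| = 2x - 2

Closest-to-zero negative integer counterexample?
Testing negative integers from -1 downward:
x = -1: LHS = |(-1) - 1| = |-2| = 2, RHS = 2·(-1) - 2 = -4; 2 = -4 — FAILS  ← closest negative counterexample to 0

Answer: x = -1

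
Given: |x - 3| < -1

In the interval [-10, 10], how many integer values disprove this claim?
Counterexamples in [-10, 10]: {-10, -9, -8, -7, -6, -5, -4, -3, -2, -1, 0, 1, 2, 3, 4, 5, 6, 7, 8, 9, 10}.

Counting them gives 21 values.

Answer: 21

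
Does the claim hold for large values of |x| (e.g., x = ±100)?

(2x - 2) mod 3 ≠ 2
x = 100: LHS = (2·100 - 2) mod 3 = 198 mod 3 = 0; 0 ≠ 2 — holds
x = -100: LHS = (2·(-100) - 2) mod 3 = (-202) mod 3 = 2; 2 ≠ 2 — FAILS

Answer: Partially: holds for x = 100, fails for x = -100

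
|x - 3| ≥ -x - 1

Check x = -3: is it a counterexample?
Substitute x = -3 into the relation:
x = -3: LHS = |(-3) - 3| = |-6| = 6, RHS = -(-3) - 1 = 2; 6 ≥ 2 — holds

The relation holds at x = -3, so it is not a counterexample.

Answer: No, x = -3 is not a counterexample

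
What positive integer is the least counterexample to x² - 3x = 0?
Testing positive integers:
x = 1: LHS = 1² - 3·1 = -2; -2 = 0 — FAILS  ← smallest positive counterexample

Answer: x = 1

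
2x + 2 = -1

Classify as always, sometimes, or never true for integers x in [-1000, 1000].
Track d = LHS − RHS over the integers in [-1000, 1000]. Equality would need d = 0, but d changes sign only between consecutive integers, jumping over 0:
x = -2: LHS = 2·(-2) + 2 = -2; -2 = -1 — FAILS  (d = -1)
x = -1: LHS = 2·(-1) + 2 = 0; 0 = -1 — FAILS  (d = 1)
Away from these crossings d keeps a constant sign, and checking every integer in [-1000, 1000] confirms d ≠ 0 throughout. Hence the two sides are never equal, so the claimed relation (=) fails for every integer in [-1000, 1000].

No integer in the range satisfies it.

Answer: Never true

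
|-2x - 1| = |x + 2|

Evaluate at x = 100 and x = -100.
x = 100: LHS = |-2·100 - 1| = |-201| = 201, RHS = |100 + 2| = |102| = 102; 201 = 102 — FAILS
x = -100: LHS = |-2·(-100) - 1| = |199| = 199, RHS = |(-100) + 2| = |-98| = 98; 199 = 98 — FAILS

Answer: No, fails for both x = 100 and x = -100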